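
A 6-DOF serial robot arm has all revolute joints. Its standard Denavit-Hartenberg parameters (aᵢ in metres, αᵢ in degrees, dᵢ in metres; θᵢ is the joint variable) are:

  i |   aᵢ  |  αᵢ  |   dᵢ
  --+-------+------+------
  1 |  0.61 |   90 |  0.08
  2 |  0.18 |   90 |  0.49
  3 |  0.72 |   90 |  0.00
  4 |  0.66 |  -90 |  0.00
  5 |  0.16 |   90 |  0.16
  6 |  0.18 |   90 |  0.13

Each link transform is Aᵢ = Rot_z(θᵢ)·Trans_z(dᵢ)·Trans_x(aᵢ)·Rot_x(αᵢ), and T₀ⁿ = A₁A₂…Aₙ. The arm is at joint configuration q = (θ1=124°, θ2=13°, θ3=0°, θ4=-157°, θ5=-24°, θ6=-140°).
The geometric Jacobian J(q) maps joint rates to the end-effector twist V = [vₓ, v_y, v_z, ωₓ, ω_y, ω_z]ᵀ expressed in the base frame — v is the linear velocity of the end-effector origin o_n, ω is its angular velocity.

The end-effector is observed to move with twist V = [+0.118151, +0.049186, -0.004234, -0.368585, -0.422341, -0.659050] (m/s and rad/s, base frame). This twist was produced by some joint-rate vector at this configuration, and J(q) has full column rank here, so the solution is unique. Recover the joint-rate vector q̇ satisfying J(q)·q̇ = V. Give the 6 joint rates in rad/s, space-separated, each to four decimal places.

o_n = [-0.1900, 0.9295, 0.4350]
J₁: ẑ×o_n = [-0.9295, -0.1900, 0.0000], ω = ẑ
J2: z=[0.8290, 0.5592, 0.0000] o=[-0.3411, 0.5057, 0.0800] → [0.1985, -0.2943, 0.2668, 0.8290, 0.5592, 0.0000]
J3: z=[-0.1258, 0.1865, -0.9744] o=[-0.0330, 0.9251, 0.1205] → [0.0629, 0.1926, 0.0287, -0.1258, 0.1865, -0.9744]
J4: z=[-0.8290, -0.5592, -0.0000] o=[-0.4253, 1.5067, 0.2825] → [-0.0853, 0.1265, 0.6101, -0.8290, -0.5592, -0.0000]
J5: z=[-0.0971, 0.1440, 0.9848] o=[-0.0618, 0.9679, 0.3971] → [0.0433, -0.1226, 0.0222, -0.0971, 0.1440, 0.9848]
J6: z=[-0.9814, -0.1788, -0.0706] o=[-0.0508, 0.8352, 0.5800] → [0.0326, -0.1325, -0.1174, -0.9814, -0.1788, -0.0706]
q̇ = J⁺·V = [-0.2240, -0.0710, -0.5340, 0.1510, -0.9450, 0.3500]

-0.2240 -0.0710 -0.5340 0.1510 -0.9450 0.3500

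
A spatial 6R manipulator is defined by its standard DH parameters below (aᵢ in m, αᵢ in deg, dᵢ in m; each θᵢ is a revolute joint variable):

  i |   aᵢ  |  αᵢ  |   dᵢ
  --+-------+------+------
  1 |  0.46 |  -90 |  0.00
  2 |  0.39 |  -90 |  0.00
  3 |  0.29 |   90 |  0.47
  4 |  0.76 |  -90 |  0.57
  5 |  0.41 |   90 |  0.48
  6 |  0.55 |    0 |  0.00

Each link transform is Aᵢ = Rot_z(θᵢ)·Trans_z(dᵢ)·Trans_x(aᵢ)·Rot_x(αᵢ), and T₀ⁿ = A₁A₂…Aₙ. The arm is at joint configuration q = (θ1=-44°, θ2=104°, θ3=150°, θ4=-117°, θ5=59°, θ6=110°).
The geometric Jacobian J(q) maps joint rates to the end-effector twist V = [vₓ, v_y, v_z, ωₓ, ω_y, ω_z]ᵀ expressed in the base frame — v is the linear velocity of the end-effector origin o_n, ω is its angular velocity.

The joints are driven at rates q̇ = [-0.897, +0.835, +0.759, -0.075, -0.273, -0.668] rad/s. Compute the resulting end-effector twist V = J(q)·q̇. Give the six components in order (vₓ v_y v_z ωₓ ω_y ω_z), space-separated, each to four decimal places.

-0.5212 -0.1297 -0.1216 -0.1070 1.7570 -0.3426

o_n = [0.3794, -1.3667, -0.0904]
J₁: ẑ×o_n = [1.3667, 0.3794, -0.0000], ω = ẑ
J2: z=[0.6947, 0.7193, 0.0000] o=[0.3309, -0.3195, 0.0000] → [-0.0650, 0.0628, -0.7623, 0.6947, 0.7193, 0.0000]
J3: z=[-0.6980, 0.6740, 0.2419] o=[0.2630, -0.2540, -0.3784] → [0.4633, 0.2292, 0.6982, -0.6980, 0.6740, 0.2419]
J4: z=[-0.6886, -0.5389, -0.4851] o=[-0.1220, -0.0837, -0.0210] → [-0.5850, -0.2911, 1.1537, -0.6886, -0.5389, -0.4851]
J5: z=[0.1417, -0.7561, 0.6389] o=[0.0259, -0.6730, -0.7513] → [-0.0566, 0.1322, 0.1690, 0.1417, -0.7561, 0.6389]
J6: z=[0.2549, -0.5958, -0.7616] o=[0.4861, -0.9250, -0.4002] → [-0.5210, 0.0023, -0.1762, 0.2549, -0.5958, -0.7616]
V = J·q̇ = [-0.5212, -0.1297, -0.1216, -0.1070, 1.7570, -0.3426]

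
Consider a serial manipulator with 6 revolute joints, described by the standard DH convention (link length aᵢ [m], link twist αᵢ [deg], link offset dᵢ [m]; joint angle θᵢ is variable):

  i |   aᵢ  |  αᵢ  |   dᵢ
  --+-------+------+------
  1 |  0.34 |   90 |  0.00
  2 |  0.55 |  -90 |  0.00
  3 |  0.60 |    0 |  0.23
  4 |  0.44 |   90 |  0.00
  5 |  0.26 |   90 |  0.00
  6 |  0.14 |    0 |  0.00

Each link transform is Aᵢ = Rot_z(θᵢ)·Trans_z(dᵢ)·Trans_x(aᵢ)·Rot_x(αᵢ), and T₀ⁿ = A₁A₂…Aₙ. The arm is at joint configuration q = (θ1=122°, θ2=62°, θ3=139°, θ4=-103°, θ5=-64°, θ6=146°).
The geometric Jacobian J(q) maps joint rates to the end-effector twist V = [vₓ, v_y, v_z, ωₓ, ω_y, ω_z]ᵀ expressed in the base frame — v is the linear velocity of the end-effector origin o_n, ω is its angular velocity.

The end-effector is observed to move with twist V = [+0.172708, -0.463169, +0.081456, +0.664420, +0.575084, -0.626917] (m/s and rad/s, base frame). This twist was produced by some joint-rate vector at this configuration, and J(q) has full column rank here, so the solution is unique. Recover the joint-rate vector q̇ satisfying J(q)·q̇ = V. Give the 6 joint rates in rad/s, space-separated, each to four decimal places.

0.2020 0.5570 -0.0400 -0.1160 -0.1410 0.8050

o_n = [-0.8009, 0.1003, 0.5330]
J₁: ẑ×o_n = [-0.1003, -0.8009, 0.0000], ω = ẑ
J2: z=[0.8480, 0.5299, 0.0000] o=[-0.1802, 0.2883, 0.0000] → [0.2825, -0.4520, 0.1695, 0.8480, 0.5299, 0.0000]
J3: z=[0.4679, -0.7488, 0.4695] o=[-0.3170, 0.5073, 0.4856] → [0.1556, -0.2493, -0.5527, 0.4679, -0.7488, 0.4695]
J4: z=[0.4679, -0.7488, 0.4695] o=[-0.4306, -0.0538, 0.1938] → [-0.3264, -0.3326, -0.2052, 0.4679, -0.7488, 0.4695]
J5: z=[0.5399, 0.6627, 0.5190] o=[-0.7384, -0.0491, 0.5081] → [-0.0610, -0.0459, 0.1220, 0.5399, 0.6627, 0.5190]
J6: z=[0.4238, 0.3187, -0.8478] o=[-0.9275, 0.1271, 0.4798] → [-0.0057, -0.1300, -0.0517, 0.4238, 0.3187, -0.8478]
q̇ = J⁺·V = [0.2020, 0.5570, -0.0400, -0.1160, -0.1410, 0.8050]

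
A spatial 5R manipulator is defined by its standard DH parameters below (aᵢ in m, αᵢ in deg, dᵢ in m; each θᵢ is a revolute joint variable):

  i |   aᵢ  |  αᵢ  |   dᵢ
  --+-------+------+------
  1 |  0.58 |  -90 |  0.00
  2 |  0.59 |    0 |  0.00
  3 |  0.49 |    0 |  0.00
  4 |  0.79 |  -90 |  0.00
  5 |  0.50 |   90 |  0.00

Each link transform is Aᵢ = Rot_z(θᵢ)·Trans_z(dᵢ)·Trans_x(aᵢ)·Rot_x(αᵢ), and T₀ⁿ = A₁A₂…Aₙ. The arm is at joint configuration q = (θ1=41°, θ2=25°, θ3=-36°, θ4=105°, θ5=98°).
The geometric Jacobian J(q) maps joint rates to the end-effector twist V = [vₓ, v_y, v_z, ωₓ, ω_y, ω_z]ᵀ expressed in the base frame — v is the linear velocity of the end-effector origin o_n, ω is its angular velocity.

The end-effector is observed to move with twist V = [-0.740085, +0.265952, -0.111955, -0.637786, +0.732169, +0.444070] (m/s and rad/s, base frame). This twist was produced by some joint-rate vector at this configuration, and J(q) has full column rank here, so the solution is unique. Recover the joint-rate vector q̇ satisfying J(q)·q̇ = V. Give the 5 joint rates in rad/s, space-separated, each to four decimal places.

o_n = [1.4912, 0.6402, -0.8745]
J₁: ẑ×o_n = [-0.6402, 1.4912, 0.0000], ω = ẑ
J2: z=[-0.6561, 0.7547, 0.0000] o=[0.4377, 0.3805, 0.0000] → [-0.6600, -0.5737, -0.9655, -0.6561, 0.7547, 0.0000]
J3: z=[-0.6561, 0.7547, 0.0000] o=[0.8413, 0.7313, -0.2493] → [-0.4718, -0.4101, -0.4307, -0.6561, 0.7547, 0.0000]
J4: z=[-0.6561, 0.7547, 0.0000] o=[1.2043, 1.0469, -0.1558] → [-0.5424, -0.4715, 0.0503, -0.6561, 0.7547, 0.0000]
J5: z=[-0.7529, -0.6545, 0.0698] o=[1.1627, 1.0107, -0.9439] → [-0.0196, 0.0752, 0.4939, -0.7529, -0.6545, 0.0698]
q̇ = J⁺·V = [0.4440, -0.1770, 0.7090, 0.4390, 0.0010]

0.4440 -0.1770 0.7090 0.4390 0.0010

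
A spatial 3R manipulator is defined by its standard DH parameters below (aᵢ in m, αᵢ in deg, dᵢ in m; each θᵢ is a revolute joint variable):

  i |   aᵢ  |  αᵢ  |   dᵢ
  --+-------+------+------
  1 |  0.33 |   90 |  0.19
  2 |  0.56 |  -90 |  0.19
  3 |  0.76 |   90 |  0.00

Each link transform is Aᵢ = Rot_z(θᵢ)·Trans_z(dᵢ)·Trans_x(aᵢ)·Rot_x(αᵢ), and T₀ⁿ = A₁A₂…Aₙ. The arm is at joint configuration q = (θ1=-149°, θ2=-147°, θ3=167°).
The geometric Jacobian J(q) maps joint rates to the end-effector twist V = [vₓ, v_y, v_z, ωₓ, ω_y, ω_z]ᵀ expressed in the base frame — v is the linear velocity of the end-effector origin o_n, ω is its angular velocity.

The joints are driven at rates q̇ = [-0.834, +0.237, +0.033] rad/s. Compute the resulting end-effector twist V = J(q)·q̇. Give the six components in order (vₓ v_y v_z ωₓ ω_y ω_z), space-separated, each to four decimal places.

o_n = [-0.4224, -0.2316, 0.2883]
J₁: ẑ×o_n = [0.2316, -0.4224, 0.0000], ω = ẑ
J2: z=[-0.5150, 0.8572, 0.0000] o=[-0.2829, -0.1700, 0.1900] → [0.0843, 0.0506, 0.1514, -0.5150, 0.8572, 0.0000]
J3: z=[-0.4668, -0.2805, -0.8387] o=[0.0219, 0.2348, -0.1150] → [-0.5043, 0.5609, 0.0931, -0.4668, -0.2805, -0.8387]
V = J·q̇ = [-0.1898, 0.3828, 0.0390, -0.1375, 0.1939, -0.8617]

-0.1898 0.3828 0.0390 -0.1375 0.1939 -0.8617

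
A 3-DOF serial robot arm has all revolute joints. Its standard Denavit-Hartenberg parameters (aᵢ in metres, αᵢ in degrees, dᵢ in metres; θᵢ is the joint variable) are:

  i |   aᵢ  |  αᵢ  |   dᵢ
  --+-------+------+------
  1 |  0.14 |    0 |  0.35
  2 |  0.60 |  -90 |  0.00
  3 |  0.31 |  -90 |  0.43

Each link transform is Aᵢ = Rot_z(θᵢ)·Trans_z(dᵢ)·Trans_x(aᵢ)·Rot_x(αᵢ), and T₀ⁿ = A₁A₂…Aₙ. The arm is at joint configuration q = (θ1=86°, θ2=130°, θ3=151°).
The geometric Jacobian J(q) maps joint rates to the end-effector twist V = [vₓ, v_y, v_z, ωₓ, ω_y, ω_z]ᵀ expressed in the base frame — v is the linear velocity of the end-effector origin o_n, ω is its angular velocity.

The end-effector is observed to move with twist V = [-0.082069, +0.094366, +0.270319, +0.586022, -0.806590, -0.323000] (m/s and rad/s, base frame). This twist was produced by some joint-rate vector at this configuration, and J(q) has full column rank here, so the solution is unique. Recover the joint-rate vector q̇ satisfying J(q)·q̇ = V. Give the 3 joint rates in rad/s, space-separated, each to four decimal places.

0.2040 -0.5270 0.9970

o_n = [-0.0035, -0.4015, 0.1997]
J₁: ẑ×o_n = [0.4015, -0.0035, 0.0000], ω = ẑ
J2: z=[0.0000, 0.0000, 1.0000] o=[0.0098, 0.1397, 0.3500] → [0.5412, -0.0133, 0.0000, 0.0000, 0.0000, 1.0000]
J3: z=[0.5878, -0.8090, 0.0000] o=[-0.4756, -0.2130, 0.3500] → [0.1216, 0.0883, 0.2711, 0.5878, -0.8090, 0.0000]
q̇ = J⁺·V = [0.2040, -0.5270, 0.9970]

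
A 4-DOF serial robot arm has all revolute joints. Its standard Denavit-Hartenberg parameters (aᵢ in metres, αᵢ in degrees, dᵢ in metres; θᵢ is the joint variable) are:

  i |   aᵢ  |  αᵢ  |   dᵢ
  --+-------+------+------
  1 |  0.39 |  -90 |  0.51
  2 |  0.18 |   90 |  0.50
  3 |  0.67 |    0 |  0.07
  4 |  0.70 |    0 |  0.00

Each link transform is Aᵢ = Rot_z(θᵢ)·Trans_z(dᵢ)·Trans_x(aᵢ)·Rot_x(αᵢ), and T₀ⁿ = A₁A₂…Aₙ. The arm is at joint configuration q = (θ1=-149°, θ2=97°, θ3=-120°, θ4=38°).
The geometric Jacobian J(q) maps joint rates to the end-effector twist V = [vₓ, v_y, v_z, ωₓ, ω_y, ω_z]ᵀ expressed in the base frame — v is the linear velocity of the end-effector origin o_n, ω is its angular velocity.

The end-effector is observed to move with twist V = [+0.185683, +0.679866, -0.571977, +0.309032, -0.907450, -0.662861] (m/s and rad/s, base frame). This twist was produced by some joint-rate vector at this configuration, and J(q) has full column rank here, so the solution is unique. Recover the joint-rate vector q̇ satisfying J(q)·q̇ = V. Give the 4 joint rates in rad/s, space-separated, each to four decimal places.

o_n = [-0.7982, 0.4227, 0.5586]
J₁: ẑ×o_n = [-0.4227, -0.7982, 0.0000], ω = ẑ
J2: z=[0.5150, -0.8572, 0.0000] o=[-0.3343, -0.2009, 0.5100] → [-0.0417, -0.0250, -0.0765, 0.5150, -0.8572, 0.0000]
J3: z=[-0.8508, -0.5112, -0.1219] o=[-0.0580, -0.6182, 0.3313] → [0.0107, 0.2836, -1.2639, -0.8508, -0.5112, -0.1219]
J4: z=[-0.8508, -0.5112, -0.1219] o=[-0.4514, -0.1776, 0.6553] → [0.1226, -0.0400, -0.6880, -0.8508, -0.5112, -0.1219]
q̇ = J⁺·V = [-0.6380, 0.9370, 0.6250, -0.4210]

-0.6380 0.9370 0.6250 -0.4210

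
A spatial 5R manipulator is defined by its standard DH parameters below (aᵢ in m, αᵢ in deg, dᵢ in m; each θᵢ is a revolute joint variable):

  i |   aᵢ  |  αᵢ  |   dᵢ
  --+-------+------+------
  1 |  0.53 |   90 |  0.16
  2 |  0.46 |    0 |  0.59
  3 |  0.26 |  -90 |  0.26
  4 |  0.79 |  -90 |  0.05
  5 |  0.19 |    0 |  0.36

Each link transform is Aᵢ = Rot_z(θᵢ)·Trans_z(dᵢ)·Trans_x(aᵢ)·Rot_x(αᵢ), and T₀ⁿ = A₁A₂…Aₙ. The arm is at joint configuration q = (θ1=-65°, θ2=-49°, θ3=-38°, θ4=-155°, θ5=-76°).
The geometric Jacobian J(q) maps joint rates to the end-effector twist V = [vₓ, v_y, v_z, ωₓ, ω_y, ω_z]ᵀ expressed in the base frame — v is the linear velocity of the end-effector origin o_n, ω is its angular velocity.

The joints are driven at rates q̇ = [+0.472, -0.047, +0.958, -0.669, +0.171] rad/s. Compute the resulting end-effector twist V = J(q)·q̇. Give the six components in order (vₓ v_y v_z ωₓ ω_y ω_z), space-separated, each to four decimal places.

o_n = [-0.9435, -1.5960, 0.1701]
J₁: ẑ×o_n = [1.5960, -0.9435, 0.0000], ω = ẑ
J2: z=[-0.9063, -0.4226, 0.0000] o=[0.2240, -0.4803, 0.1600] → [-0.0043, 0.0092, 0.5177, -0.9063, -0.4226, 0.0000]
J3: z=[-0.9063, -0.4226, 0.0000] o=[-0.1832, -1.0032, -0.1872] → [-0.1510, 0.3238, 0.2160, -0.9063, -0.4226, 0.0000]
J4: z=[0.4220, -0.9051, 0.0523] o=[-0.4131, -1.1254, -0.4468] → [-0.5337, -0.2881, -0.6786, 0.4220, -0.9051, 0.0523]
J5: z=[-0.8120, -0.4031, -0.4220] o=[-0.7104, -1.2778, 0.2708] → [-0.0937, 0.0166, 0.1644, -0.8120, -0.4031, -0.4220]
V = J·q̇ = [0.9499, 0.0601, 0.6647, -1.2469, 0.1516, 0.3648]

0.9499 0.0601 0.6647 -1.2469 0.1516 0.3648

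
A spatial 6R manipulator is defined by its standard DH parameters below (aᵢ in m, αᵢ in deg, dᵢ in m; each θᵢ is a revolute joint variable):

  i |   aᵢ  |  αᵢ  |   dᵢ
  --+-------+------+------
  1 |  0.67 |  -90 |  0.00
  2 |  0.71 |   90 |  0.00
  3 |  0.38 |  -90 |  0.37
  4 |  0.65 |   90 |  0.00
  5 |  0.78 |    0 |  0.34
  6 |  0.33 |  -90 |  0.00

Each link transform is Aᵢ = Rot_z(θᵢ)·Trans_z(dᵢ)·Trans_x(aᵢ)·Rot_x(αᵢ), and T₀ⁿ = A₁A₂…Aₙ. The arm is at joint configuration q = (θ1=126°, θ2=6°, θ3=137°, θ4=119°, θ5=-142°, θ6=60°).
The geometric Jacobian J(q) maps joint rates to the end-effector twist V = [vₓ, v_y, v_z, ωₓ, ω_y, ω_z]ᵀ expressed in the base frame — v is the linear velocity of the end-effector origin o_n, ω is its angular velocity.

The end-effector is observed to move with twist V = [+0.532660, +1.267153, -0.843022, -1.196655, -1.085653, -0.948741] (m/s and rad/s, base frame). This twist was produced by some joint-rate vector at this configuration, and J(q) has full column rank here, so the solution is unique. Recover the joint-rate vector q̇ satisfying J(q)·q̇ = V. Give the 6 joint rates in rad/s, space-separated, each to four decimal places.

o_n = [-1.6956, 0.5894, 0.0504]
J₁: ẑ×o_n = [-0.5894, -1.6956, 0.0000], ω = ẑ
J2: z=[-0.8090, -0.5878, 0.0000] o=[-0.3938, 0.5420, 0.0000] → [-0.0296, 0.0407, -0.8035, -0.8090, -0.5878, 0.0000]
J3: z=[-0.0614, 0.0846, 0.9945] o=[-0.8089, 1.1133, -0.0742] → [0.5316, -0.8742, 0.1072, -0.0614, 0.0846, 0.9945]
J4: z=[0.9904, -0.1188, 0.0713] o=[-0.8788, 0.7687, 0.3228] → [0.0452, 0.2116, -0.2746, 0.9904, -0.1188, 0.0713]
J5: z=[-0.0789, -0.9063, -0.4153] o=[-0.8047, 1.0323, -0.2667] → [-0.4713, 0.3950, -0.7724, -0.0789, -0.9063, -0.4153]
J6: z=[-0.0789, -0.9063, -0.4153] o=[-1.3772, 0.5319, 0.1153] → [0.0827, 0.1271, -0.2931, -0.0789, -0.9063, -0.4153]
q̇ = J⁺·V = [-0.7900, 0.9440, 0.1380, -0.3770, 0.0270, 0.6210]

-0.7900 0.9440 0.1380 -0.3770 0.0270 0.6210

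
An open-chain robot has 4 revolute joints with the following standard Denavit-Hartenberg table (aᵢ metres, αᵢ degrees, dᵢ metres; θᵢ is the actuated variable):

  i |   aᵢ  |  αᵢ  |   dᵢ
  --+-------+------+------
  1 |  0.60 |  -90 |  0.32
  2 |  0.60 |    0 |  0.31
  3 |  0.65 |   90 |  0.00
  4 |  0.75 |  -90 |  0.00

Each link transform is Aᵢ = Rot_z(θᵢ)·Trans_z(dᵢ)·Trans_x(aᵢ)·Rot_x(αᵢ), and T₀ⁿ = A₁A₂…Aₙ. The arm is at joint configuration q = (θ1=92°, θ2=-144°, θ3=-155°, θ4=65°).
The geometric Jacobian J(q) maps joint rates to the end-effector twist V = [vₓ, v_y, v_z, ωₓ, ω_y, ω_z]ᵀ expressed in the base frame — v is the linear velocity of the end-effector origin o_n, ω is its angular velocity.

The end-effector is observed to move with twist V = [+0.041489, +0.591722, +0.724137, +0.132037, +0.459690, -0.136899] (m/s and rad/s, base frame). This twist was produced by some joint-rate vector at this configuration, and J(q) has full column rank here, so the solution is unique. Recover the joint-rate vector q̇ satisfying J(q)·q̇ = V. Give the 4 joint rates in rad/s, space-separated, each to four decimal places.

o_n = [-1.0095, 0.5485, -0.1731]
J₁: ẑ×o_n = [-0.5485, -1.0095, 0.0000], ω = ẑ
J2: z=[-0.9994, -0.0349, 0.0000] o=[-0.0209, 0.5996, 0.3200] → [0.0172, -0.4928, 0.0166, -0.9994, -0.0349, 0.0000]
J3: z=[-0.9994, -0.0349, 0.0000] o=[-0.3138, 0.1037, 0.6727] → [0.0295, -0.8452, -0.4688, -0.9994, -0.0349, 0.0000]
J4: z=[-0.0305, 0.8741, 0.4848] o=[-0.3248, 0.4186, 0.1042] → [-0.3053, -0.3404, 0.5945, -0.0305, 0.8741, 0.4848]
q̇ = J⁺·V = [-0.3890, 0.7120, -0.8600, 0.5200]

-0.3890 0.7120 -0.8600 0.5200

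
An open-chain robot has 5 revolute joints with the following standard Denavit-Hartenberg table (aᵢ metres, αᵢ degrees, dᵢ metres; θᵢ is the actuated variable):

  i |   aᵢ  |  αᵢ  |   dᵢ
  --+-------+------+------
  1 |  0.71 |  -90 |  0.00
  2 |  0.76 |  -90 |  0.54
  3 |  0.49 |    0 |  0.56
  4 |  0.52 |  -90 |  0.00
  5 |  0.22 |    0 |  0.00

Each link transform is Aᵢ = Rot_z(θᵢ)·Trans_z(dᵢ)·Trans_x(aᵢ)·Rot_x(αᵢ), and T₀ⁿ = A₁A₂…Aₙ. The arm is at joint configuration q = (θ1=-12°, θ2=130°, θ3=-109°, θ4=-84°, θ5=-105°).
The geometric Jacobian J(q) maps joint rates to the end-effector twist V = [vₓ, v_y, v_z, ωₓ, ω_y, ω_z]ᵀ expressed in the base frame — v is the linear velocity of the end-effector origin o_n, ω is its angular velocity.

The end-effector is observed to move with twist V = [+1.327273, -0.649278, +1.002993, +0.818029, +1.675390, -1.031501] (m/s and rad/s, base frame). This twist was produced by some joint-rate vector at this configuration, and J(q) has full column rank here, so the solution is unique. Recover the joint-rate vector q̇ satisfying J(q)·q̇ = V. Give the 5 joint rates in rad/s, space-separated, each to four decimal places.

-0.9290 0.8910 -0.6740 0.2620 0.9420

o_n = [0.2087, 0.8749, 0.3822]
J₁: ẑ×o_n = [-0.8749, 0.2087, 0.0000], ω = ẑ
J2: z=[0.2079, 0.9781, 0.0000] o=[0.6945, -0.1476, 0.0000] → [0.3738, -0.0795, 0.6877, 0.2079, 0.9781, 0.0000]
J3: z=[-0.7493, 0.1593, 0.6428] o=[0.3289, 0.4822, -0.5822] → [-0.0988, 0.6454, -0.2751, -0.7493, 0.1593, 0.6428]
J4: z=[-0.7493, 0.1593, 0.6428] o=[0.1059, 1.0032, -0.1000] → [0.1593, 0.4274, 0.0798, -0.7493, 0.1593, 0.6428]
J5: z=[0.3440, 0.9230, 0.1723] o=[0.4002, 0.8211, 0.2881] → [0.0776, -0.0654, 0.1952, 0.3440, 0.9230, 0.1723]
q̇ = J⁺·V = [-0.9290, 0.8910, -0.6740, 0.2620, 0.9420]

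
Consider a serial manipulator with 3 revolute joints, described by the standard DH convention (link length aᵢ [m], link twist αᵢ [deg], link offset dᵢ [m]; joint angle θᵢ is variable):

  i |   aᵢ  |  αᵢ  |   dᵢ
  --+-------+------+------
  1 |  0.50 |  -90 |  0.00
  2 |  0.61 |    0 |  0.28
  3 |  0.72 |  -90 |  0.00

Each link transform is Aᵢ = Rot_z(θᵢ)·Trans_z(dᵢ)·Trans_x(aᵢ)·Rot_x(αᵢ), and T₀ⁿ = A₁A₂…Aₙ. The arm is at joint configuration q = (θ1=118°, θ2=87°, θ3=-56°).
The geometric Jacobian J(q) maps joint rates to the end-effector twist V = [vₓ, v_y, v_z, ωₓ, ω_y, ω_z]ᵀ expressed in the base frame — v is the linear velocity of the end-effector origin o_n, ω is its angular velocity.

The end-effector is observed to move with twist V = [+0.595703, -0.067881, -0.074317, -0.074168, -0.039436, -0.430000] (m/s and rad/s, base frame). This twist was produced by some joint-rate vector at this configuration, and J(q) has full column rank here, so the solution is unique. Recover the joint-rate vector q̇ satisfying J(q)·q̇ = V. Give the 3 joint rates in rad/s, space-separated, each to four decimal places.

-0.4300 0.7040 -0.6200

o_n = [-0.7867, 0.8831, -0.9800]
J₁: ẑ×o_n = [-0.8831, -0.7867, 0.0000], ω = ẑ
J2: z=[-0.8829, -0.4695, 0.0000] o=[-0.2347, 0.4415, 0.0000] → [0.4601, -0.8653, -0.6491, -0.8829, -0.4695, 0.0000]
J3: z=[-0.8829, -0.4695, 0.0000] o=[-0.4969, 0.3382, -0.6092] → [0.1741, -0.3274, -0.6172, -0.8829, -0.4695, 0.0000]
q̇ = J⁺·V = [-0.4300, 0.7040, -0.6200]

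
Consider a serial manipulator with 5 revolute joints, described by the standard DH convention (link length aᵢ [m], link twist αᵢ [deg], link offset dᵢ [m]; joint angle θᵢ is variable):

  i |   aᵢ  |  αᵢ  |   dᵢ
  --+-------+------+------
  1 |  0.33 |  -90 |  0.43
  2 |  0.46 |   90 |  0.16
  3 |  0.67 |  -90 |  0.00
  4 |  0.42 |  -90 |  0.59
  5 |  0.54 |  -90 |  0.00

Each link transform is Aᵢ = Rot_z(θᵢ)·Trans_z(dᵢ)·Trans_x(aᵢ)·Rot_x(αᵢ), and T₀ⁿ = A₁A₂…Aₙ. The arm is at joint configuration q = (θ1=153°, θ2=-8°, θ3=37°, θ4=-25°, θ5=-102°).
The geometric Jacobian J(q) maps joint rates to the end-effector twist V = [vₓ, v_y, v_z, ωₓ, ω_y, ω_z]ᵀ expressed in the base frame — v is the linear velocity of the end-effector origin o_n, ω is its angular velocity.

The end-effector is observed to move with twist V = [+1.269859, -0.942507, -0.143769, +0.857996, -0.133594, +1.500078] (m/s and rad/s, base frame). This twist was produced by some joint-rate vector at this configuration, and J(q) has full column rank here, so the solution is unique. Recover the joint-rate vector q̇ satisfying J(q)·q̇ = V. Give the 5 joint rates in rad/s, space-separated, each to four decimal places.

o_n = [-1.4960, -1.0605, 0.6346]
J₁: ẑ×o_n = [1.0605, -1.4960, 0.0000], ω = ẑ
J2: z=[-0.4540, -0.8910, 0.0000] o=[-0.2940, 0.1498, 0.4300] → [-0.1823, 0.0929, -0.5215, -0.4540, -0.8910, 0.0000]
J3: z=[0.1240, -0.0632, 0.9903] o=[-0.7725, 0.2141, 0.4940] → [1.2533, -0.7338, -0.2038, 0.1240, -0.0632, 0.9903]
J4: z=[0.1684, -0.9821, -0.0838] o=[-1.4277, 0.0954, 0.5685] → [-0.1618, -0.0054, -0.2617, 0.1684, -0.9821, -0.0838]
J5: z=[-0.5257, -0.0176, -0.8505] o=[-1.6786, -0.5628, 0.7372] → [-0.4215, -0.2092, 0.2649, -0.5257, -0.0176, -0.8505]
q̇ = J⁺·V = [0.6150, -0.5790, 0.2010, 0.6640, -0.8720]

0.6150 -0.5790 0.2010 0.6640 -0.8720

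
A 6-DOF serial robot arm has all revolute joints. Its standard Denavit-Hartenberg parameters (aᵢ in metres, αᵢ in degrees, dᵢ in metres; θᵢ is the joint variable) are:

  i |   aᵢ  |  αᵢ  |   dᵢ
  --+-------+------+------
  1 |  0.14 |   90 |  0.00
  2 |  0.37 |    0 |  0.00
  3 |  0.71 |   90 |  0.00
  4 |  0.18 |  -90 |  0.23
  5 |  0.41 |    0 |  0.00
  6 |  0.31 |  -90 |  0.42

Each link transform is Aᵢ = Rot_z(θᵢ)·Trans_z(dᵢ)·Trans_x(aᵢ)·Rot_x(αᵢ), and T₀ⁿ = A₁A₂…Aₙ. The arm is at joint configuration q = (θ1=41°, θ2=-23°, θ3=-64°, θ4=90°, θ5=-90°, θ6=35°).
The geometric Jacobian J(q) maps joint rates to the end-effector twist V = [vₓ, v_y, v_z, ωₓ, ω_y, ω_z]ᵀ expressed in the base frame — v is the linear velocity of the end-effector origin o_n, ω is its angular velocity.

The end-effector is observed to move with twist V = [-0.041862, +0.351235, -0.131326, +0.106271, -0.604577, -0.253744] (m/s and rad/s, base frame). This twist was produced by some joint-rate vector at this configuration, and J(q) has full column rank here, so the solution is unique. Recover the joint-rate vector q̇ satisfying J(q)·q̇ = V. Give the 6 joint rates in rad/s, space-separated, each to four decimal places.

-0.1200 0.6340 -0.1080 0.3230 -0.1940 0.0770

o_n = [-0.0648, -0.5305, -0.4810]
J₁: ẑ×o_n = [0.5305, -0.0648, 0.0000], ω = ẑ
J2: z=[0.6561, -0.7547, 0.0000] o=[0.1057, 0.0918, 0.0000] → [0.3630, 0.3155, -0.5369, 0.6561, -0.7547, 0.0000]
J3: z=[0.6561, -0.7547, 0.0000] o=[0.3627, 0.3153, -0.1446] → [0.2539, 0.2207, -0.8775, 0.6561, -0.7547, 0.0000]
J4: z=[-0.7537, -0.6552, -0.0523] o=[0.3907, 0.3397, -0.8536] → [-0.2897, 0.3047, 0.3573, -0.7537, -0.6552, -0.0523]
J5: z=[-0.0395, -0.0343, 0.9986] o=[0.3355, 0.0531, -0.8656] → [0.5696, -0.3846, 0.0093, -0.0395, -0.0343, 0.9986]
J6: z=[-0.0395, -0.0343, 0.9986] o=[0.0265, -0.2155, -0.8871] → [0.3006, -0.0752, 0.0093, -0.0395, -0.0343, 0.9986]
q̇ = J⁺·V = [-0.1200, 0.6340, -0.1080, 0.3230, -0.1940, 0.0770]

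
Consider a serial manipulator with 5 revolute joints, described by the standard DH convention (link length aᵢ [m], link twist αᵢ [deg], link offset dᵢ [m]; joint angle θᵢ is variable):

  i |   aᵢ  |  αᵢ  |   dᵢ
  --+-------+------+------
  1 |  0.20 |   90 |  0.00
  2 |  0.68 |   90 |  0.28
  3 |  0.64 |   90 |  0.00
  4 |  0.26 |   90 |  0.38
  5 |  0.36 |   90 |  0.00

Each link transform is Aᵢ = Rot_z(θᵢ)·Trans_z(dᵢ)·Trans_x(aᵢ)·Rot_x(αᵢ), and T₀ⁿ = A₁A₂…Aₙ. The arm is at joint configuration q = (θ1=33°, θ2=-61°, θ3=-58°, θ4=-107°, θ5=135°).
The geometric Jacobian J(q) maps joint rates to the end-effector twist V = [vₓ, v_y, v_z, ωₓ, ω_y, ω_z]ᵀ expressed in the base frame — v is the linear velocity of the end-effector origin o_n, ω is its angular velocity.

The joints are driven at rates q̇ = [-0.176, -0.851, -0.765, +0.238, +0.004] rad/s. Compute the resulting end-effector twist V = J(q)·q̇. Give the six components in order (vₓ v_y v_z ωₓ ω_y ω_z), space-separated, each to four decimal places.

o_n = [0.0413, 0.7394, -0.4174]
J₁: ẑ×o_n = [-0.7394, 0.0413, 0.0000], ω = ẑ
J2: z=[0.5446, -0.8387, 0.0000] o=[0.1677, 0.1089, 0.0000] → [0.3501, 0.2274, 0.2373, 0.5446, -0.8387, 0.0000]
J3: z=[-0.7335, -0.4764, -0.4848] o=[0.5967, 0.0537, -0.5947] → [0.2480, 0.3993, -0.7676, -0.7335, -0.4764, -0.4848]
J4: z=[-0.6334, 0.2205, 0.7417] o=[0.4390, 0.5984, -0.8914] → [-0.0001, 0.0052, -0.0016, -0.6334, 0.2205, 0.7417]
J5: z=[0.0212, -0.9532, 0.3015] o=[0.3994, 0.7359, -0.4537] → [-0.0357, -0.1087, -0.3413, 0.0212, -0.9532, 0.3015]
V = J·q̇ = [-0.3577, -0.5054, 0.3835, -0.0530, 1.1268, 0.3726]

-0.3577 -0.5054 0.3835 -0.0530 1.1268 0.3726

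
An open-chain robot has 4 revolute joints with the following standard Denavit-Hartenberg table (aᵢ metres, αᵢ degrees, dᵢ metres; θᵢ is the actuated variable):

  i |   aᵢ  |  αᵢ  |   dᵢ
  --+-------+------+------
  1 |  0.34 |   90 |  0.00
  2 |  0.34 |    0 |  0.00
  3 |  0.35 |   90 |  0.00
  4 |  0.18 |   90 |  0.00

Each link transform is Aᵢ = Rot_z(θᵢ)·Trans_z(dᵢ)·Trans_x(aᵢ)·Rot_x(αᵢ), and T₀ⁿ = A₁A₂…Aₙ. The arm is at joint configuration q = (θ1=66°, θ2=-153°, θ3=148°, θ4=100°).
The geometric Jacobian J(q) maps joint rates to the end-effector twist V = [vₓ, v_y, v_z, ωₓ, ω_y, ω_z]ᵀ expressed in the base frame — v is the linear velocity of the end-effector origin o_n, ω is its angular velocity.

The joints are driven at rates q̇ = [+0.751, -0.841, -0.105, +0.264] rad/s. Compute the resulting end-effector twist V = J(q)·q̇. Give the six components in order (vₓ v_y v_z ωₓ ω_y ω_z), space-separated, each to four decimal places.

-0.2791 0.0481 -0.0415 -0.8736 0.3638 0.4880

o_n = [0.3062, 0.2518, -0.1821]
J₁: ẑ×o_n = [-0.2518, 0.3062, 0.0000], ω = ẑ
J2: z=[0.9135, -0.4067, 0.0000] o=[0.1383, 0.3106, 0.0000] → [0.0741, 0.1664, 0.0146, 0.9135, -0.4067, 0.0000]
J3: z=[0.9135, -0.4067, 0.0000] o=[0.0151, 0.0339, -0.1544] → [0.0113, 0.0254, 0.3175, 0.9135, -0.4067, 0.0000]
J4: z=[-0.0354, -0.0796, -0.9962] o=[0.1569, 0.3524, -0.1849] → [-0.1004, -0.1486, 0.0154, -0.0354, -0.0796, -0.9962]
V = J·q̇ = [-0.2791, 0.0481, -0.0415, -0.8736, 0.3638, 0.4880]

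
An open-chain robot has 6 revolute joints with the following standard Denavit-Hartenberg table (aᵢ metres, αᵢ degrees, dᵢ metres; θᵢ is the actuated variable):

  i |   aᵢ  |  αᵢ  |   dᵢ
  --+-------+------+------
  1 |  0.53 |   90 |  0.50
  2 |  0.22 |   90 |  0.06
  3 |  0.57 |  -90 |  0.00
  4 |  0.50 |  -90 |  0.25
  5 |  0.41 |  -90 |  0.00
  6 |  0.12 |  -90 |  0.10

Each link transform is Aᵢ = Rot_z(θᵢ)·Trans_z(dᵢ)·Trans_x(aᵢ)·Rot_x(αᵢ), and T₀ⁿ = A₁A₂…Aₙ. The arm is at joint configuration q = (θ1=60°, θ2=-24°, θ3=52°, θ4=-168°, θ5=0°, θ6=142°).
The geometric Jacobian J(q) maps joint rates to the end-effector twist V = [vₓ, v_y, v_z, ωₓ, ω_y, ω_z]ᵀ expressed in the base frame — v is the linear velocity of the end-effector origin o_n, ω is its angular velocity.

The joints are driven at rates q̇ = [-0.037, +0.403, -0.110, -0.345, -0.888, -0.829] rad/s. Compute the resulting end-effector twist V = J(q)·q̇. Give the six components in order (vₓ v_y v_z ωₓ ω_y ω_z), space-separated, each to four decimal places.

-0.0251 -0.1705 0.4077 0.4540 -0.3247 1.0584

o_n = [0.1895, 0.4065, 0.4306]
J₁: ẑ×o_n = [-0.4065, 0.1895, 0.0000], ω = ẑ
J2: z=[0.8660, -0.5000, 0.0000] o=[0.2650, 0.4590, 0.5000] → [0.0347, 0.0601, -0.0832, 0.8660, -0.5000, 0.0000]
J3: z=[-0.2034, -0.3522, -0.9135] o=[0.4175, 0.6030, 0.4105] → [-0.1866, 0.2123, -0.0403, -0.2034, -0.3522, -0.9135]
J4: z=[0.1732, -0.9313, 0.3205] o=[0.9667, 0.6561, 0.2678] → [-0.0716, -0.2773, -0.7671, 0.1732, -0.9313, 0.3205]
J5: z=[0.0014, -0.3252, -0.9456] o=[0.5176, 0.3411, 0.3754] → [0.0438, 0.3102, -0.1066, 0.0014, -0.3252, -0.9456]
J6: z=[-0.1732, 0.9313, -0.3205] o=[0.1138, 0.2738, 0.3980] → [0.0729, -0.0186, -0.0935, -0.1732, 0.9313, -0.3205]
V = J·q̇ = [-0.0251, -0.1705, 0.4077, 0.4540, -0.3247, 1.0584]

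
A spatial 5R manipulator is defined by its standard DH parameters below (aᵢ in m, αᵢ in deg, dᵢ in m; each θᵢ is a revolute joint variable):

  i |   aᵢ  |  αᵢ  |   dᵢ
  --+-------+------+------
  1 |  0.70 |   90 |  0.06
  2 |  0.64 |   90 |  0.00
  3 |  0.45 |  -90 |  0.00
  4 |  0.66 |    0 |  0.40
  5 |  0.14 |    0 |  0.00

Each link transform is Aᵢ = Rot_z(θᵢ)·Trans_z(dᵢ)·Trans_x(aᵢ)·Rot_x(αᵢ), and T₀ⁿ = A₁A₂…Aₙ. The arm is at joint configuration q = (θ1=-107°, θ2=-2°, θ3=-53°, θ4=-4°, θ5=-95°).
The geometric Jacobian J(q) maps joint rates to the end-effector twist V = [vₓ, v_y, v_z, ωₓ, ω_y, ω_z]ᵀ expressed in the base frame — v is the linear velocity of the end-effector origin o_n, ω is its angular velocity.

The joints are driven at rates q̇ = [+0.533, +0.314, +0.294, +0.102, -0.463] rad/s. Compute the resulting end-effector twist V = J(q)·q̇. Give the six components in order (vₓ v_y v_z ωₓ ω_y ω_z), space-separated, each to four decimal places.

0.8961 -0.1704 0.5738 -0.0053 0.3136 0.2492

o_n = [-0.0746, -2.3885, -0.1805]
J₁: ẑ×o_n = [2.3885, -0.0746, 0.0000], ω = ẑ
J2: z=[-0.9563, 0.2924, 0.0000] o=[-0.2047, -0.6694, 0.0600] → [-0.0703, -0.2300, 1.6059, -0.9563, 0.2924, 0.0000]
J3: z=[0.0102, 0.0334, -0.9994] o=[-0.3917, -1.2811, 0.0377] → [-1.1140, -0.3147, -0.0219, 0.0102, 0.0334, -0.9994]
J4: z=[-0.8089, -0.5873, -0.0279] o=[-0.1271, -1.6450, 0.0282] → [0.1019, -0.1703, 0.6322, -0.8089, -0.5873, -0.0279]
J5: z=[-0.8089, -0.5873, -0.0279] o=[-0.0631, -2.4108, -0.0428] → [0.0815, -0.1111, -0.0248, -0.8089, -0.5873, -0.0279]
V = J·q̇ = [0.8961, -0.1704, 0.5738, -0.0053, 0.3136, 0.2492]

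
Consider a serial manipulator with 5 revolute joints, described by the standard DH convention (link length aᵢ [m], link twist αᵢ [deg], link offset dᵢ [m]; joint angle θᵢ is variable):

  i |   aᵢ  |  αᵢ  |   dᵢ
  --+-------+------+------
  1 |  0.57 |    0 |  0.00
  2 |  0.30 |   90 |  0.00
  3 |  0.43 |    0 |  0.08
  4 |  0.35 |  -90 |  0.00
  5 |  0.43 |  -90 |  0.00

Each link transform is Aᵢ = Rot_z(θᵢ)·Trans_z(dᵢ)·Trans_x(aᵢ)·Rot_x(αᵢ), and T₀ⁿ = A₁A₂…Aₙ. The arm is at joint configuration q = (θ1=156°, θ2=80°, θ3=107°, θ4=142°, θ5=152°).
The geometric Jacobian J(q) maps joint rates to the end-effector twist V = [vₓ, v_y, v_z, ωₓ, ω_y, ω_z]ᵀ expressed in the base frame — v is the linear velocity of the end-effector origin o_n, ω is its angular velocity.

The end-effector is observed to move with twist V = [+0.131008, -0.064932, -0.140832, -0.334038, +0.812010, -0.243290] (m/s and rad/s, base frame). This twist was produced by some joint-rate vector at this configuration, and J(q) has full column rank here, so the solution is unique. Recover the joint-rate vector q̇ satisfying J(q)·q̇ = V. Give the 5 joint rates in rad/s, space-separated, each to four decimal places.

0.2690 -0.6990 0.4010 0.3300 -0.5210

o_n = [-0.5231, 0.0104, 0.4389]
J₁: ẑ×o_n = [-0.0104, -0.5231, 0.0000], ω = ẑ
J2: z=[0.0000, 0.0000, 1.0000] o=[-0.5207, 0.2318, 0.0000] → [0.2214, -0.0024, 0.0000, 0.0000, 0.0000, 1.0000]
J3: z=[-0.8290, 0.5592, 0.0000] o=[-0.6885, -0.0169, 0.0000] → [0.2454, 0.3639, -0.1151, -0.8290, 0.5592, 0.0000]
J4: z=[-0.8290, 0.5592, 0.0000] o=[-0.6845, 0.1321, 0.4112] → [0.0155, 0.0230, 0.0106, -0.8290, 0.5592, 0.0000]
J5: z=[-0.5221, -0.7740, -0.3584] o=[-0.6144, 0.2361, 0.0845] → [-0.3552, 0.1523, 0.1885, -0.5221, -0.7740, -0.3584]
q̇ = J⁺·V = [0.2690, -0.6990, 0.4010, 0.3300, -0.5210]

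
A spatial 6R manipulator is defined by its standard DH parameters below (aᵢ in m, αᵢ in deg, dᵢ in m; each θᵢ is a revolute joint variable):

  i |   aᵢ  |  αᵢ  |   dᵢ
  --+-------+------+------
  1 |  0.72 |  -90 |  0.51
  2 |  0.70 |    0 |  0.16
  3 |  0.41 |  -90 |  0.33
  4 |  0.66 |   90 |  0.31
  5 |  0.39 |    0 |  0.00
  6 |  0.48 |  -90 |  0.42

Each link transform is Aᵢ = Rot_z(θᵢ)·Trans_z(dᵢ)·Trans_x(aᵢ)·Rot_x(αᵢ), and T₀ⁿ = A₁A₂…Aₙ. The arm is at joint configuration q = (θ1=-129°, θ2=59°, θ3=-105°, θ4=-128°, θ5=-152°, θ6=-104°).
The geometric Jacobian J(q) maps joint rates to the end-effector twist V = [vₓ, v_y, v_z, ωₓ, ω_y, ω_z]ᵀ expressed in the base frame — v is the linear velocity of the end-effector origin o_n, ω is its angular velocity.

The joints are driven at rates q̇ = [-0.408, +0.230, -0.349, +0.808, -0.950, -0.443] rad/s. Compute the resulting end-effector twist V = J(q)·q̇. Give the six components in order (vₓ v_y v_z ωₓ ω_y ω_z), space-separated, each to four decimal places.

0.0038 -0.2154 -0.6446 -0.2716 -1.5091 -0.1797

o_n = [-0.6271, -1.3920, -0.5332]
J₁: ẑ×o_n = [1.3920, -0.6271, 0.0000], ω = ẑ
J2: z=[0.7771, -0.6293, 0.0000] o=[-0.4531, -0.5595, 0.5100] → [0.6565, 0.8107, -0.7564, 0.7771, -0.6293, 0.0000]
J3: z=[0.7771, -0.6293, 0.0000] o=[-0.5557, -0.9404, -0.0900] → [0.2789, 0.3444, -0.3959, 0.7771, -0.6293, 0.0000]
J4: z=[-0.4527, -0.5590, -0.6947] o=[-0.4784, -1.3694, 0.2049] → [0.3970, -0.2309, -0.0729, -0.4527, -0.5590, -0.6947]
J5: z=[-0.1340, 0.8129, -0.5668] o=[-0.0369, -1.6507, -0.3027] → [-0.0407, 0.3036, 0.4450, -0.1340, 0.8129, -0.5668]
J6: z=[-0.1340, 0.8129, -0.5668] o=[-0.2576, -1.4920, -0.0230] → [-0.3580, 0.1411, 0.2869, -0.1340, 0.8129, -0.5668]
V = J·q̇ = [0.0038, -0.2154, -0.6446, -0.2716, -1.5091, -0.1797]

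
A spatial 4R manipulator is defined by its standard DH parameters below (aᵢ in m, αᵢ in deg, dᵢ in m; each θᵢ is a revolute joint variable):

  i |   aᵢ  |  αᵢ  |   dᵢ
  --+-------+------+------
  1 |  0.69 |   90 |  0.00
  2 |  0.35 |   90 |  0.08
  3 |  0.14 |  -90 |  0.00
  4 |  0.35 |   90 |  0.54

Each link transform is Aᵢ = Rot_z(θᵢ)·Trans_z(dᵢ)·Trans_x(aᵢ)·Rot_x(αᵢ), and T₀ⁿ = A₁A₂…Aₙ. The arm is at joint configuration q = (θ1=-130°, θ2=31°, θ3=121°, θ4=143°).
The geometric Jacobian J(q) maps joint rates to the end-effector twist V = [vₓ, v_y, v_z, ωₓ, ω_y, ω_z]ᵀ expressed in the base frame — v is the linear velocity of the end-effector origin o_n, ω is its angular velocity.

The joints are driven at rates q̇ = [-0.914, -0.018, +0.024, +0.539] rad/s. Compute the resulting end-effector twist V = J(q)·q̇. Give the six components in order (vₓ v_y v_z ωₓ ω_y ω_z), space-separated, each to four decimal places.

-0.5767 -0.0764 -0.0915 0.4731 0.1039 -1.1725

o_n = [-0.1078, -0.6228, 0.1594]
J₁: ẑ×o_n = [0.6228, -0.1078, 0.0000], ω = ẑ
J2: z=[-0.7660, 0.6428, 0.0000] o=[-0.4435, -0.5286, 0.0000] → [0.1025, 0.1221, -0.1436, -0.7660, 0.6428, 0.0000]
J3: z=[-0.3311, -0.3945, -0.8572] o=[-0.6976, -0.7070, 0.1803] → [0.0804, -0.5125, 0.2048, -0.3311, -0.3945, -0.8572]
J4: z=[0.8668, 0.2318, -0.4415] o=[-0.7498, -0.5825, 0.1431] → [-0.0140, -0.2976, -0.1837, 0.8668, 0.2318, -0.4415]
V = J·q̇ = [-0.5767, -0.0764, -0.0915, 0.4731, 0.1039, -1.1725]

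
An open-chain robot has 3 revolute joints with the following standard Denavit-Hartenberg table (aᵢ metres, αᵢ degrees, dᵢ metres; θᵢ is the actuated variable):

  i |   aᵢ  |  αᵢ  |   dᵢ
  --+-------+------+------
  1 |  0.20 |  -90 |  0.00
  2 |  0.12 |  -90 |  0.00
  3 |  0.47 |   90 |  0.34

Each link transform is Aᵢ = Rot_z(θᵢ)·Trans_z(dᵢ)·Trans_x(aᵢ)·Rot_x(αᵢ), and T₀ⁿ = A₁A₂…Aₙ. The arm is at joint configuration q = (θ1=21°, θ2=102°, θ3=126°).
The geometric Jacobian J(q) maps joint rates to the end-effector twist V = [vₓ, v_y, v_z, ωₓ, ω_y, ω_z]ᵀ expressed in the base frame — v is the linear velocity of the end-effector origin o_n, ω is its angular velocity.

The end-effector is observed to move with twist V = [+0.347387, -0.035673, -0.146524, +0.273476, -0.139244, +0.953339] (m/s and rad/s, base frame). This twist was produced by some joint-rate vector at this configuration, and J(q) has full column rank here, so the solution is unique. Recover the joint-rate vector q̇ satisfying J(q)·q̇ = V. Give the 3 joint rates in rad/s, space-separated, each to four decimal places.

o_n = [0.0428, -0.3908, 0.2235]
J₁: ẑ×o_n = [0.3908, 0.0428, -0.0000], ω = ẑ
J2: z=[-0.3584, 0.9336, 0.0000] o=[0.1867, 0.0717, 0.0000] → [0.2087, 0.0801, 0.3001, -0.3584, 0.9336, 0.0000]
J3: z=[-0.9132, -0.3505, 0.2079] o=[0.1634, 0.0627, -0.1174] → [-0.0252, 0.2862, 0.3719, -0.9132, -0.3505, 0.2079]
q̇ = J⁺·V = [0.9970, -0.2280, -0.2100]

0.9970 -0.2280 -0.2100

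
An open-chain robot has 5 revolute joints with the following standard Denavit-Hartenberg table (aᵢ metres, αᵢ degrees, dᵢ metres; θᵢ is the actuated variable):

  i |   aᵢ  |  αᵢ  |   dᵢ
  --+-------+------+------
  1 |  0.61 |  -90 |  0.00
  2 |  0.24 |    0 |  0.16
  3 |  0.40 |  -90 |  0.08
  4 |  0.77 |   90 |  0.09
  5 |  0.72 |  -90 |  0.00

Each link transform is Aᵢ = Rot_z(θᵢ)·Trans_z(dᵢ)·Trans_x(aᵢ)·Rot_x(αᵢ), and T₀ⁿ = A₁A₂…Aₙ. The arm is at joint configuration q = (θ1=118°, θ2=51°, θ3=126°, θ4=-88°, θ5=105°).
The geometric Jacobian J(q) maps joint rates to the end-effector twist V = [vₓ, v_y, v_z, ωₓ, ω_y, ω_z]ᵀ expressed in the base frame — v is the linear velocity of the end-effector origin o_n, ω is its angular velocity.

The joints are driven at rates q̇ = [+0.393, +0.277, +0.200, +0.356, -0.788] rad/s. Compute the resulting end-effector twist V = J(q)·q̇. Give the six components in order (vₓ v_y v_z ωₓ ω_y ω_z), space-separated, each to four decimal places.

o_n = [-0.8678, -0.1215, 0.5759]
J₁: ẑ×o_n = [0.1215, -0.8678, 0.0000], ω = ẑ
J2: z=[-0.8829, -0.4695, 0.0000] o=[-0.2864, 0.5386, 0.0000] → [-0.2704, 0.5085, 0.3099, -0.8829, -0.4695, 0.0000]
J3: z=[-0.8829, -0.4695, 0.0000] o=[-0.4986, 0.5968, -0.1865] → [-0.3579, 0.6732, 0.4609, -0.8829, -0.4695, 0.0000]
J4: z=[0.0246, -0.0462, 0.9986] o=[-0.3817, 0.2066, -0.2074] → [0.2914, -0.5048, -0.0305, 0.0246, -0.0462, 0.9986]
J5: z=[-0.4994, 0.8648, 0.0523] o=[-1.0463, -0.1825, -0.1190] → [0.5977, 0.3563, -0.1848, -0.4994, 0.8648, 0.0523]
V = J·q̇ = [-0.4660, -0.5260, 0.3128, -0.0189, -0.9219, 0.7073]

-0.4660 -0.5260 0.3128 -0.0189 -0.9219 0.7073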